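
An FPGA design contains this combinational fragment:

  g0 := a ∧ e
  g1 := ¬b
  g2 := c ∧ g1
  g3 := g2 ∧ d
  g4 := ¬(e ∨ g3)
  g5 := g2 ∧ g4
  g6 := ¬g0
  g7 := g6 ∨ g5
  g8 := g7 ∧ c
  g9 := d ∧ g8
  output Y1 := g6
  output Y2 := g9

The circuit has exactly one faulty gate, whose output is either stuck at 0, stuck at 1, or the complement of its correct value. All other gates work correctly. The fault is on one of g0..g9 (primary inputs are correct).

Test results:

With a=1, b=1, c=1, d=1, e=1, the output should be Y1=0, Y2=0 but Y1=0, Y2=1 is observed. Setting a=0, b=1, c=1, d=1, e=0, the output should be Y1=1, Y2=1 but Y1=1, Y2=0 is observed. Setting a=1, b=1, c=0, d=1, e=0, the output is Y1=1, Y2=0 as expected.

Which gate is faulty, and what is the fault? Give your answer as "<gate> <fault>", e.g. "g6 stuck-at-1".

g7 inverted output

Fault-free values for test 1 (a=1, b=1, c=1, d=1, e=1): g0=1, g1=0, g2=0, g3=0, g4=0, g5=0, g6=0, g7=0, g8=0, g9=0, giving Y1=0, Y2=0. Observed Y1=0, Y2=1.
Test 1: faults giving observed Y1=0, Y2=1 are {g5 stuck-at-1, g5 inverted output, g7 stuck-at-1, g7 inverted output, g8 stuck-at-1, g8 inverted output, g9 stuck-at-1, g9 inverted output}.
Test 2 (a=0, b=1, c=1, d=1, e=0): fault-free g0=0, g1=0, g2=0, g3=0, g4=1, g5=0, g6=1, g7=1, g8=1, g9=1 → Y1=1, Y2=1; observed Y1=1, Y2=0. Eliminates g5 stuck-at-1, g5 inverted output, g7 stuck-at-1, g8 stuck-at-1, g9 stuck-at-1.
Test 3 (a=1, b=1, c=0, d=1, e=0): fault-free g0=0, g1=0, g2=0, g3=0, g4=1, g5=0, g6=1, g7=1, g8=0, g9=0 → Y1=1, Y2=0; observed Y1=1, Y2=0. Eliminates g8 inverted output, g9 inverted output.
Only g7 inverted output is consistent with every test.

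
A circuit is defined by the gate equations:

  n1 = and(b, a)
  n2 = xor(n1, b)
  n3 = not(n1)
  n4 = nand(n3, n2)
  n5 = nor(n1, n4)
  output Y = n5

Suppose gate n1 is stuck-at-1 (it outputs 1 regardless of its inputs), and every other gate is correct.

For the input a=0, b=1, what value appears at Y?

Propagate with n1 forced: n1=1 [stuck-at-1], n2=0, n3=0, n4=1, n5=0.
So Y = 0. (Without the fault it would be 1.)

0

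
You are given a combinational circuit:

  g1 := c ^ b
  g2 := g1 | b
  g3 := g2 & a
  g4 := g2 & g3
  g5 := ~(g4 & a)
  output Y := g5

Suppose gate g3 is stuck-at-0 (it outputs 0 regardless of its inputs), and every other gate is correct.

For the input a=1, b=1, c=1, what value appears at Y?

1

Propagate with g3 forced: g1=0, g2=1, g3=0 [stuck-at-0], g4=0, g5=1.
So Y = 1. (Without the fault it would be 0.)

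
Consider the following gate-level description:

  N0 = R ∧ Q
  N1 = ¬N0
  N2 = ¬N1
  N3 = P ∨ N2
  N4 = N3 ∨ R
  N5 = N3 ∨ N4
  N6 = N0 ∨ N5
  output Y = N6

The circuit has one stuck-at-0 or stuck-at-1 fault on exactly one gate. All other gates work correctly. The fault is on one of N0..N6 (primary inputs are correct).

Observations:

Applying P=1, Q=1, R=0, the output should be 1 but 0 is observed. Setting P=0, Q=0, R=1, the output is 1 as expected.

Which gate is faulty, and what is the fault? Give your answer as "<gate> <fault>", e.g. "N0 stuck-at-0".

Fault-free values for test 1 (P=1, Q=1, R=0): N0=0, N1=1, N2=0, N3=1, N4=1, N5=1, N6=1, giving Y=1. Observed 0.
Test 1: faults giving observed 0 are {N3 stuck-at-0, N5 stuck-at-0, N6 stuck-at-0}.
Test 2 (P=0, Q=0, R=1): fault-free N0=0, N1=1, N2=0, N3=0, N4=1, N5=1, N6=1 → 1; observed 1. Eliminates N5 stuck-at-0, N6 stuck-at-0.
Only N3 stuck-at-0 is consistent with every test.

N3 stuck-at-0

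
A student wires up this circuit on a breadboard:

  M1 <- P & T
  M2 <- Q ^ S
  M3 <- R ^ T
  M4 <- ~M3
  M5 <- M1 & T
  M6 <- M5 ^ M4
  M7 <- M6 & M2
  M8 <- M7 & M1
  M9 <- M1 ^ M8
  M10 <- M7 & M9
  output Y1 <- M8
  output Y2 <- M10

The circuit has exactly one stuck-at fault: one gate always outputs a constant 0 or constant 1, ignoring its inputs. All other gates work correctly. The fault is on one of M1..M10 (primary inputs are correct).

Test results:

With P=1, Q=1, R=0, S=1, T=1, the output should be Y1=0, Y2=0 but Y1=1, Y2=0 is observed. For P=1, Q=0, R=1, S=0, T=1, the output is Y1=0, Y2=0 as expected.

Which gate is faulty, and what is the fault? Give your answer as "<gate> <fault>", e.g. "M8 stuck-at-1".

M2 stuck-at-1

Fault-free values for test 1 (P=1, Q=1, R=0, S=1, T=1): M1=1, M2=0, M3=1, M4=0, M5=1, M6=1, M7=0, M8=0, M9=1, M10=0, giving Y1=0, Y2=0. Observed Y1=1, Y2=0.
Test 1: faults giving observed Y1=1, Y2=0 are {M2 stuck-at-1, M7 stuck-at-1, M8 stuck-at-1}.
Test 2 (P=1, Q=0, R=1, S=0, T=1): fault-free M1=1, M2=0, M3=0, M4=1, M5=1, M6=0, M7=0, M8=0, M9=1, M10=0 → Y1=0, Y2=0; observed Y1=0, Y2=0. Eliminates M7 stuck-at-1, M8 stuck-at-1.
Only M2 stuck-at-1 is consistent with every test.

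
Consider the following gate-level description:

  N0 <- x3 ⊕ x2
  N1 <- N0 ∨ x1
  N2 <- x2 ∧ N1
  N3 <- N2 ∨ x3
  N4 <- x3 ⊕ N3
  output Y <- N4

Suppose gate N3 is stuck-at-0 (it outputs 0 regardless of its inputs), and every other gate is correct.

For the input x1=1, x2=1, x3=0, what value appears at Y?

0

Propagate with N3 forced: N0=1, N1=1, N2=1, N3=0 [stuck-at-0], N4=0.
So Y = 0. (Without the fault it would be 1.)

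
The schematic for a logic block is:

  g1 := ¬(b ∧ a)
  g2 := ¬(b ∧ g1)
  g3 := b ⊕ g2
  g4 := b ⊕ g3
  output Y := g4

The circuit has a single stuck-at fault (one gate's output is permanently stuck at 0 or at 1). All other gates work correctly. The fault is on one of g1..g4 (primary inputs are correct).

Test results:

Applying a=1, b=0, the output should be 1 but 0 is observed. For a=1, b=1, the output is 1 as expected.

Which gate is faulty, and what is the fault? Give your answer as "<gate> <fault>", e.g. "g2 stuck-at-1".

Fault-free values for test 1 (a=1, b=0): g1=1, g2=1, g3=1, g4=1, giving Y=1. Observed 0.
Test 1: faults giving observed 0 are {g2 stuck-at-0, g3 stuck-at-0, g4 stuck-at-0}.
Test 2 (a=1, b=1): fault-free g1=0, g2=1, g3=0, g4=1 → 1; observed 1. Eliminates g2 stuck-at-0, g4 stuck-at-0.
Only g3 stuck-at-0 is consistent with every test.

g3 stuck-at-0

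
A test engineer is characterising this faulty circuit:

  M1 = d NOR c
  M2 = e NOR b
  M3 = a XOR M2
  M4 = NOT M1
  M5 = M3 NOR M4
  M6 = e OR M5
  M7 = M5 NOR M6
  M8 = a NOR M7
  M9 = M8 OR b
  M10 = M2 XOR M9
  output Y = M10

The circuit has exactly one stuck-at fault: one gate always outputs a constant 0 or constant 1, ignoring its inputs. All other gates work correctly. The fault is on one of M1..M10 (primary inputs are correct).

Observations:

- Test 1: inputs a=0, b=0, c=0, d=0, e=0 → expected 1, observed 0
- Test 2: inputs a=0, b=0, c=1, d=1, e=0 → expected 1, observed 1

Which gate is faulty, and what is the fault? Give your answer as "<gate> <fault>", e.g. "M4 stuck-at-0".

Fault-free values for test 1 (a=0, b=0, c=0, d=0, e=0): M1=1, M2=1, M3=1, M4=0, M5=0, M6=0, M7=1, M8=0, M9=0, M10=1, giving Y=1. Observed 0.
Test 1: faults giving observed 0 are {M3 stuck-at-0, M5 stuck-at-1, M6 stuck-at-1, M7 stuck-at-0, M8 stuck-at-1, M9 stuck-at-1, M10 stuck-at-0}.
Test 2 (a=0, b=0, c=1, d=1, e=0): fault-free M1=0, M2=1, M3=1, M4=1, M5=0, M6=0, M7=1, M8=0, M9=0, M10=1 → 1; observed 1. Eliminates M5 stuck-at-1, M6 stuck-at-1, M7 stuck-at-0, M8 stuck-at-1, M9 stuck-at-1, M10 stuck-at-0.
Only M3 stuck-at-0 is consistent with every test.

M3 stuck-at-0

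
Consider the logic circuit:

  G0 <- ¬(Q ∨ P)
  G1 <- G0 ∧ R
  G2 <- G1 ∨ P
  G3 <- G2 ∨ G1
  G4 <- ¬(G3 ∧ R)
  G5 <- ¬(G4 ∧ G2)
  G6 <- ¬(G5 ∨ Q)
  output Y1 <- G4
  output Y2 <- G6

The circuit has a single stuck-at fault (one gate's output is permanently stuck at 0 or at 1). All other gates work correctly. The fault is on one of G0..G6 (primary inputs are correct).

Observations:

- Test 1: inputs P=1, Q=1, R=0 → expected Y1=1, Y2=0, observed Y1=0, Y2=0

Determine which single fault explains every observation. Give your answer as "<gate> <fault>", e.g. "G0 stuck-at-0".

Fault-free values for test 1 (P=1, Q=1, R=0): G0=0, G1=0, G2=1, G3=1, G4=1, G5=0, G6=0, giving Y1=1, Y2=0. Observed Y1=0, Y2=0.
Test 1: faults giving observed Y1=0, Y2=0 are {G4 stuck-at-0}.
Only G4 stuck-at-0 is consistent with every test.

G4 stuck-at-0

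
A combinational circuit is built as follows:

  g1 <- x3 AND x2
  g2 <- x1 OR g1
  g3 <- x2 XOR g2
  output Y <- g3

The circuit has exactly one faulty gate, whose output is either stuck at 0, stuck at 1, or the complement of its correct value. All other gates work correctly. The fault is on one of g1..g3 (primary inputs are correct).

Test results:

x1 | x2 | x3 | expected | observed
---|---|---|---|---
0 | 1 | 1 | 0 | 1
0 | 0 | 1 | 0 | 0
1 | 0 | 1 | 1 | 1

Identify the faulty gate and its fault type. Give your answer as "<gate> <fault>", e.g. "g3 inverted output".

g1 stuck-at-0

Fault-free values for test 1 (x1=0, x2=1, x3=1): g1=1, g2=1, g3=0, giving Y=0. Observed 1.
Test 1: faults giving observed 1 are {g1 stuck-at-0, g1 inverted output, g2 stuck-at-0, g2 inverted output, g3 stuck-at-1, g3 inverted output}.
Test 2 (x1=0, x2=0, x3=1): fault-free g1=0, g2=0, g3=0 → 0; observed 0. Eliminates g1 inverted output, g2 inverted output, g3 stuck-at-1, g3 inverted output.
Test 3 (x1=1, x2=0, x3=1): fault-free g1=0, g2=1, g3=1 → 1; observed 1. Eliminates g2 stuck-at-0.
Only g1 stuck-at-0 is consistent with every test.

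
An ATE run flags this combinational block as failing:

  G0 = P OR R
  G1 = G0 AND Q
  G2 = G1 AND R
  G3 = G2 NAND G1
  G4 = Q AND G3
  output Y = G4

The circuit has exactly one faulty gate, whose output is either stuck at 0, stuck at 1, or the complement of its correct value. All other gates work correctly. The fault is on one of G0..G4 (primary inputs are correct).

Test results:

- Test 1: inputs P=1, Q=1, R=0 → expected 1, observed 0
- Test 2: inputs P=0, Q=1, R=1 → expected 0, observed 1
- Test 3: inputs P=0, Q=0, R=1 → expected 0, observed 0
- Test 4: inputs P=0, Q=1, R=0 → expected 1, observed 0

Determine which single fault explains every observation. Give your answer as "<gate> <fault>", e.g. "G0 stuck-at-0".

G3 inverted output

Fault-free values for test 1 (P=1, Q=1, R=0): G0=1, G1=1, G2=0, G3=1, G4=1, giving Y=1. Observed 0.
Test 1: faults giving observed 0 are {G2 stuck-at-1, G2 inverted output, G3 stuck-at-0, G3 inverted output, G4 stuck-at-0, G4 inverted output}.
Test 2 (P=0, Q=1, R=1): fault-free G0=1, G1=1, G2=1, G3=0, G4=0 → 0; observed 1. Eliminates G2 stuck-at-1, G3 stuck-at-0, G4 stuck-at-0.
Test 3 (P=0, Q=0, R=1): fault-free G0=1, G1=0, G2=0, G3=1, G4=0 → 0; observed 0. Eliminates G4 inverted output.
Test 4 (P=0, Q=1, R=0): fault-free G0=0, G1=0, G2=0, G3=1, G4=1 → 1; observed 0. Eliminates G2 inverted output.
Only G3 inverted output is consistent with every test.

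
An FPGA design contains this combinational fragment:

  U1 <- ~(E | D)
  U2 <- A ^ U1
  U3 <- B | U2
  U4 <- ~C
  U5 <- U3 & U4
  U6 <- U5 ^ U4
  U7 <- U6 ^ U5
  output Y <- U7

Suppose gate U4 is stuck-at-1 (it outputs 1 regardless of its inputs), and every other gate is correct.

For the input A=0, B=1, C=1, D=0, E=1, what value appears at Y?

1

Propagate with U4 forced: U1=0, U2=0, U3=1, U4=1 [stuck-at-1], U5=1, U6=0, U7=1.
So Y = 1. (Without the fault it would be 0.)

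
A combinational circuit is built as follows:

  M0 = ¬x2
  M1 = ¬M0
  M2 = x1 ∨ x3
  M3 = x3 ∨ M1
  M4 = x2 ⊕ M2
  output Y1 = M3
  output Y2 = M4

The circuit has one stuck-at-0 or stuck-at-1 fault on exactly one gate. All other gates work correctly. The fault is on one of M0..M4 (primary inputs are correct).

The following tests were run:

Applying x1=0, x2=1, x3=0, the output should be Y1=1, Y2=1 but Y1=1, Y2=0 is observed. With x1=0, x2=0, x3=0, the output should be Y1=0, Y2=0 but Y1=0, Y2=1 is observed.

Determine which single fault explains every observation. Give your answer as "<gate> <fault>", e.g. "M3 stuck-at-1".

M2 stuck-at-1

Fault-free values for test 1 (x1=0, x2=1, x3=0): M0=0, M1=1, M2=0, M3=1, M4=1, giving Y1=1, Y2=1. Observed Y1=1, Y2=0.
Test 1: faults giving observed Y1=1, Y2=0 are {M2 stuck-at-1, M4 stuck-at-0}.
Test 2 (x1=0, x2=0, x3=0): fault-free M0=1, M1=0, M2=0, M3=0, M4=0 → Y1=0, Y2=0; observed Y1=0, Y2=1. Eliminates M4 stuck-at-0.
Only M2 stuck-at-1 is consistent with every test.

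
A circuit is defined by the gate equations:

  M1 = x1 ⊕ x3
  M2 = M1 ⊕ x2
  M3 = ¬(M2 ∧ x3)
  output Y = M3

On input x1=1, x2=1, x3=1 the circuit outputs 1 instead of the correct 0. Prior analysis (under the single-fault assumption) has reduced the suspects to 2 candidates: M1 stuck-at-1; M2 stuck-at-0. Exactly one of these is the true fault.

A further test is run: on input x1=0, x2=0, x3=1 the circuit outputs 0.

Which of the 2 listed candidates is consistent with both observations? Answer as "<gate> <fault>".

Evaluate each candidate on input x1=0, x2=0, x3=1:
  M1 stuck-at-1: M1=1 [stuck-at-1], M2=1, M3=0 → 0 — matches
  M2 stuck-at-0: M1=1, M2=0 [stuck-at-0], M3=1 → 1 — eliminated
Only M1 stuck-at-1 reproduces the observed 0.

M1 stuck-at-1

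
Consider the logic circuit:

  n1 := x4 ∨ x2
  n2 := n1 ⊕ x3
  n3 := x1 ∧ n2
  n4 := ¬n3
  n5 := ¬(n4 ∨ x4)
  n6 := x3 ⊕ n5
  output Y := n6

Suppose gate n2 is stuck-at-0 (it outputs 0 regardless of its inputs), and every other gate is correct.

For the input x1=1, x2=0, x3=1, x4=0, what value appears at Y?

Propagate with n2 forced: n1=0, n2=0 [stuck-at-0], n3=0, n4=1, n5=0, n6=1.
So Y = 1. (Without the fault it would be 0.)

1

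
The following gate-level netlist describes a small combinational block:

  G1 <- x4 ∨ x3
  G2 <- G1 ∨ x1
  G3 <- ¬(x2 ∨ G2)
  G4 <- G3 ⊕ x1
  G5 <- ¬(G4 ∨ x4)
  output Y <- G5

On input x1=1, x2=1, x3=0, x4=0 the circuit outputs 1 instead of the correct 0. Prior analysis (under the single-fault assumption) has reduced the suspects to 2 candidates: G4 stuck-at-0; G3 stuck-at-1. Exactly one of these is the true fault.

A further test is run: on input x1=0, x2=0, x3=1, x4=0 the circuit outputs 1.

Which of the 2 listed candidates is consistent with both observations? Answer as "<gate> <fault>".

G4 stuck-at-0

Evaluate each candidate on input x1=0, x2=0, x3=1, x4=0:
  G4 stuck-at-0: G1=1, G2=1, G3=0, G4=0 [stuck-at-0], G5=1 → 1 — matches
  G3 stuck-at-1: G1=1, G2=1, G3=1 [stuck-at-1], G4=1, G5=0 → 0 — eliminated
Only G4 stuck-at-0 reproduces the observed 1.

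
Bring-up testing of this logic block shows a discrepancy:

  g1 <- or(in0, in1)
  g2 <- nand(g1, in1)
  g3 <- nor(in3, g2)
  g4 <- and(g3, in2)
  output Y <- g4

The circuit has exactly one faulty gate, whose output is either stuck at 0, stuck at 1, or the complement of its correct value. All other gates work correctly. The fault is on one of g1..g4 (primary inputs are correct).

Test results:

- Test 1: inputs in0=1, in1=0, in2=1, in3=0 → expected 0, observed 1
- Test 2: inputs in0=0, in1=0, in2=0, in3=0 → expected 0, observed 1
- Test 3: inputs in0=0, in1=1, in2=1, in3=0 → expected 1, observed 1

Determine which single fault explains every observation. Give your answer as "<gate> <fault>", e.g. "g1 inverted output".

g4 stuck-at-1

Fault-free values for test 1 (in0=1, in1=0, in2=1, in3=0): g1=1, g2=1, g3=0, g4=0, giving Y=0. Observed 1.
Test 1: faults giving observed 1 are {g2 stuck-at-0, g2 inverted output, g3 stuck-at-1, g3 inverted output, g4 stuck-at-1, g4 inverted output}.
Test 2 (in0=0, in1=0, in2=0, in3=0): fault-free g1=0, g2=1, g3=0, g4=0 → 0; observed 1. Eliminates g2 stuck-at-0, g2 inverted output, g3 stuck-at-1, g3 inverted output.
Test 3 (in0=0, in1=1, in2=1, in3=0): fault-free g1=1, g2=0, g3=1, g4=1 → 1; observed 1. Eliminates g4 inverted output.
Only g4 stuck-at-1 is consistent with every test.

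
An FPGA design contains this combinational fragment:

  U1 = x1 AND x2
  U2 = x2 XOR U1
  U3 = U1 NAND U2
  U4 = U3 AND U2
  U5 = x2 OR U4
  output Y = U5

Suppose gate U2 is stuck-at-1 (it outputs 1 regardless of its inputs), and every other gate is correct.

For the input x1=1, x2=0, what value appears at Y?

Propagate with U2 forced: U1=0, U2=1 [stuck-at-1], U3=1, U4=1, U5=1.
So Y = 1. (Without the fault it would be 0.)

1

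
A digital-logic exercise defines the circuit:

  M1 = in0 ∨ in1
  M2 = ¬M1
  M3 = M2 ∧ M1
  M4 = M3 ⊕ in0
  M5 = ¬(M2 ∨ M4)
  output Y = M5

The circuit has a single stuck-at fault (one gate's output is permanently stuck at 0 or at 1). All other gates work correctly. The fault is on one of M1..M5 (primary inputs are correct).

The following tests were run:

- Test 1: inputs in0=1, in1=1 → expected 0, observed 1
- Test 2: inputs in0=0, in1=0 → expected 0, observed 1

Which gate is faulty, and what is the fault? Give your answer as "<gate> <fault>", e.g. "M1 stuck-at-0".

Fault-free values for test 1 (in0=1, in1=1): M1=1, M2=0, M3=0, M4=1, M5=0, giving Y=0. Observed 1.
Test 1: faults giving observed 1 are {M3 stuck-at-1, M4 stuck-at-0, M5 stuck-at-1}.
Test 2 (in0=0, in1=0): fault-free M1=0, M2=1, M3=0, M4=0, M5=0 → 0; observed 1. Eliminates M3 stuck-at-1, M4 stuck-at-0.
Only M5 stuck-at-1 is consistent with every test.

M5 stuck-at-1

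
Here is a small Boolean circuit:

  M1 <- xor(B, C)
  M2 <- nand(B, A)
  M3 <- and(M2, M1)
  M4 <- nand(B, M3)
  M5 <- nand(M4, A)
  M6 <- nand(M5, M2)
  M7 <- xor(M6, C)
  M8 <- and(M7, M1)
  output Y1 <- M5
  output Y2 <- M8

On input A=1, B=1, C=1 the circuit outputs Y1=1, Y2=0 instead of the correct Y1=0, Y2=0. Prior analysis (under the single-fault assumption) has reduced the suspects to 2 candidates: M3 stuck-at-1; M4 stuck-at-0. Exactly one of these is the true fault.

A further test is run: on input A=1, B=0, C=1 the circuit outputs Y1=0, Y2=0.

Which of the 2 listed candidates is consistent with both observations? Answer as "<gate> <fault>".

Evaluate each candidate on input A=1, B=0, C=1:
  M3 stuck-at-1: M1=1, M2=1, M3=1 [stuck-at-1], M4=1, M5=0, M6=1, M7=0, M8=0 → Y1=0, Y2=0 — matches
  M4 stuck-at-0: M1=1, M2=1, M3=1, M4=0 [stuck-at-0], M5=1, M6=0, M7=1, M8=1 → Y1=1, Y2=1 — eliminated
Only M3 stuck-at-1 reproduces the observed Y1=0, Y2=0.

M3 stuck-at-1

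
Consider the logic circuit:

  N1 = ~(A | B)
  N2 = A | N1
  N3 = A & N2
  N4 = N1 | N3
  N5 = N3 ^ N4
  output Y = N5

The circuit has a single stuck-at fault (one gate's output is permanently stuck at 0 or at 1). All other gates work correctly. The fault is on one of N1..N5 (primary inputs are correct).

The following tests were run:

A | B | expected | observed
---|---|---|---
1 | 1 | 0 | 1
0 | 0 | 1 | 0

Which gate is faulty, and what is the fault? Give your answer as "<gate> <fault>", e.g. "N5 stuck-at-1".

N4 stuck-at-0

Fault-free values for test 1 (A=1, B=1): N1=0, N2=1, N3=1, N4=1, N5=0, giving Y=0. Observed 1.
Test 1: faults giving observed 1 are {N4 stuck-at-0, N5 stuck-at-1}.
Test 2 (A=0, B=0): fault-free N1=1, N2=1, N3=0, N4=1, N5=1 → 1; observed 0. Eliminates N5 stuck-at-1.
Only N4 stuck-at-0 is consistent with every test.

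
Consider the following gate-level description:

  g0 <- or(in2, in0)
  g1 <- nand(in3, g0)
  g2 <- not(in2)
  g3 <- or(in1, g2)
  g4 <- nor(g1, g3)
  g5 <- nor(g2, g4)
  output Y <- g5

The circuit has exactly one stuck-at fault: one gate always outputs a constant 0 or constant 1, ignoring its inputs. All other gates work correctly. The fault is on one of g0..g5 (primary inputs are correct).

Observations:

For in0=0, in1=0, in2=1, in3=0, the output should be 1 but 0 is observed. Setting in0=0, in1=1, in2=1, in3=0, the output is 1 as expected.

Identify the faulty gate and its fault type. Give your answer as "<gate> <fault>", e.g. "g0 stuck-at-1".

Fault-free values for test 1 (in0=0, in1=0, in2=1, in3=0): g0=1, g1=1, g2=0, g3=0, g4=0, g5=1, giving Y=1. Observed 0.
Test 1: faults giving observed 0 are {g1 stuck-at-0, g2 stuck-at-1, g4 stuck-at-1, g5 stuck-at-0}.
Test 2 (in0=0, in1=1, in2=1, in3=0): fault-free g0=1, g1=1, g2=0, g3=1, g4=0, g5=1 → 1; observed 1. Eliminates g2 stuck-at-1, g4 stuck-at-1, g5 stuck-at-0.
Only g1 stuck-at-0 is consistent with every test.

g1 stuck-at-0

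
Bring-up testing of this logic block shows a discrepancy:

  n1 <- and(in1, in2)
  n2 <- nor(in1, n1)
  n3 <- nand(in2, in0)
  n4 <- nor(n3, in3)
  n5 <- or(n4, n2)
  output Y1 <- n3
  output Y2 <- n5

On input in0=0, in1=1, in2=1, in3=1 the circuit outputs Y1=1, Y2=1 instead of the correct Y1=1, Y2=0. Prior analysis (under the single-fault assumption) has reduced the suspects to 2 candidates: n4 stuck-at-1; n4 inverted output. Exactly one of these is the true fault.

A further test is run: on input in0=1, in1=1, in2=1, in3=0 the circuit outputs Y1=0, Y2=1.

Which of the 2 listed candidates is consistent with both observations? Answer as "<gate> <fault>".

n4 stuck-at-1

Evaluate each candidate on input in0=1, in1=1, in2=1, in3=0:
  n4 stuck-at-1: n1=1, n2=0, n3=0, n4=1 [stuck-at-1], n5=1 → Y1=0, Y2=1 — matches
  n4 inverted output: n1=1, n2=0, n3=0, n4=0 [inverted output], n5=0 → Y1=0, Y2=0 — eliminated
Only n4 stuck-at-1 reproduces the observed Y1=0, Y2=1.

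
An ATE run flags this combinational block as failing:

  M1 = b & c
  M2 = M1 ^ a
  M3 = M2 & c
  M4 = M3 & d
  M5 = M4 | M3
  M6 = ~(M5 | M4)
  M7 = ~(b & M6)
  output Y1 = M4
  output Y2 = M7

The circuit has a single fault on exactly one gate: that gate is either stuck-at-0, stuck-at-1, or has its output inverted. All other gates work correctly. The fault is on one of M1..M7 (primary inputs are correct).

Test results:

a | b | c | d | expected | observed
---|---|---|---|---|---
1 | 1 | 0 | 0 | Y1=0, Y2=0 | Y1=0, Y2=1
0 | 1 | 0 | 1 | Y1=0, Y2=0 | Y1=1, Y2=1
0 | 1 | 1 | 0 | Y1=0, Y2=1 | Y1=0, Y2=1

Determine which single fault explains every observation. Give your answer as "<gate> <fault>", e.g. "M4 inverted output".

Fault-free values for test 1 (a=1, b=1, c=0, d=0): M1=0, M2=1, M3=0, M4=0, M5=0, M6=1, M7=0, giving Y1=0, Y2=0. Observed Y1=0, Y2=1.
Test 1: faults giving observed Y1=0, Y2=1 are {M3 stuck-at-1, M3 inverted output, M5 stuck-at-1, M5 inverted output, M6 stuck-at-0, M6 inverted output, M7 stuck-at-1, M7 inverted output}.
Test 2 (a=0, b=1, c=0, d=1): fault-free M1=0, M2=0, M3=0, M4=0, M5=0, M6=1, M7=0 → Y1=0, Y2=0; observed Y1=1, Y2=1. Eliminates M5 stuck-at-1, M5 inverted output, M6 stuck-at-0, M6 inverted output, M7 stuck-at-1, M7 inverted output.
Test 3 (a=0, b=1, c=1, d=0): fault-free M1=1, M2=1, M3=1, M4=0, M5=1, M6=0, M7=1 → Y1=0, Y2=1; observed Y1=0, Y2=1. Eliminates M3 inverted output.
Only M3 stuck-at-1 is consistent with every test.

M3 stuck-at-1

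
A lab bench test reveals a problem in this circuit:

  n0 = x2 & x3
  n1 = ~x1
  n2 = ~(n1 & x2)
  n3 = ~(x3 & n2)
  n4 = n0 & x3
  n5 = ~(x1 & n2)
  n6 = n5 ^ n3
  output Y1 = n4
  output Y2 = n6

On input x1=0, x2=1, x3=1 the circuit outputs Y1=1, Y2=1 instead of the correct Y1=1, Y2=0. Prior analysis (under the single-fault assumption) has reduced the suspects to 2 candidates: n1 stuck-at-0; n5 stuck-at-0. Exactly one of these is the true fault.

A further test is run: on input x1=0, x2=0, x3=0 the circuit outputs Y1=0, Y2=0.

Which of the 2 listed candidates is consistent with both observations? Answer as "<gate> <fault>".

Evaluate each candidate on input x1=0, x2=0, x3=0:
  n1 stuck-at-0: n0=0, n1=0 [stuck-at-0], n2=1, n3=1, n4=0, n5=1, n6=0 → Y1=0, Y2=0 — matches
  n5 stuck-at-0: n0=0, n1=1, n2=1, n3=1, n4=0, n5=0 [stuck-at-0], n6=1 → Y1=0, Y2=1 — eliminated
Only n1 stuck-at-0 reproduces the observed Y1=0, Y2=0.

n1 stuck-at-0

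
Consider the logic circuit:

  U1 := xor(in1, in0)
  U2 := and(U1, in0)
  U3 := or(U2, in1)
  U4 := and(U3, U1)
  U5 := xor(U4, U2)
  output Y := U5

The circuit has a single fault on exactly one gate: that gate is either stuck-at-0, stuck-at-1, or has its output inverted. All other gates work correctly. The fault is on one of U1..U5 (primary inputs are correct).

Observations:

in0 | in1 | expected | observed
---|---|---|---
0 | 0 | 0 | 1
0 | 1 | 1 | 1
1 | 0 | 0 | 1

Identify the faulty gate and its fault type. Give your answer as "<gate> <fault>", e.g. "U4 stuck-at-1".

Fault-free values for test 1 (in0=0, in1=0): U1=0, U2=0, U3=0, U4=0, U5=0, giving Y=0. Observed 1.
Test 1: faults giving observed 1 are {U2 stuck-at-1, U2 inverted output, U4 stuck-at-1, U4 inverted output, U5 stuck-at-1, U5 inverted output}.
Test 2 (in0=0, in1=1): fault-free U1=1, U2=0, U3=1, U4=1, U5=1 → 1; observed 1. Eliminates U2 stuck-at-1, U2 inverted output, U4 inverted output, U5 inverted output.
Test 3 (in0=1, in1=0): fault-free U1=1, U2=1, U3=1, U4=1, U5=0 → 0; observed 1. Eliminates U4 stuck-at-1.
Only U5 stuck-at-1 is consistent with every test.

U5 stuck-at-1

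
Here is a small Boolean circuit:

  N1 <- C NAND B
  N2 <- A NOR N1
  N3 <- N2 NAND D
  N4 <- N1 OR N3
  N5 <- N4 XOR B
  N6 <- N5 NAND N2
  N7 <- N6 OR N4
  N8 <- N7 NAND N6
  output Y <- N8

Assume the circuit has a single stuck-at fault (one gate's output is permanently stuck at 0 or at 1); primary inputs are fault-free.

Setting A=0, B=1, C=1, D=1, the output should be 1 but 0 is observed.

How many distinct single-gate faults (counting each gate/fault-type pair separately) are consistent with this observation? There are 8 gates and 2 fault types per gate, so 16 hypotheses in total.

7

Fault-free: N1=0, N2=1, N3=0, N4=0, N5=1, N6=0, N7=0, N8=1 → 1. Observed 0.
  N1: stuck-at-1 ✓; others ✗
  N2: stuck-at-0 ✓; others ✗
  N3: stuck-at-1 ✓; others ✗
  N4: stuck-at-1 ✓; others ✗
  N5: stuck-at-0 ✓; others ✗
  N6: stuck-at-1 ✓; others ✗
  N7: none of the 2 fault types match ✗
  N8: stuck-at-0 ✓; others ✗
Consistent faults: {N1 stuck-at-1, N2 stuck-at-0, N3 stuck-at-1, N4 stuck-at-1, N5 stuck-at-0, N6 stuck-at-1, N8 stuck-at-0} — 7 in all.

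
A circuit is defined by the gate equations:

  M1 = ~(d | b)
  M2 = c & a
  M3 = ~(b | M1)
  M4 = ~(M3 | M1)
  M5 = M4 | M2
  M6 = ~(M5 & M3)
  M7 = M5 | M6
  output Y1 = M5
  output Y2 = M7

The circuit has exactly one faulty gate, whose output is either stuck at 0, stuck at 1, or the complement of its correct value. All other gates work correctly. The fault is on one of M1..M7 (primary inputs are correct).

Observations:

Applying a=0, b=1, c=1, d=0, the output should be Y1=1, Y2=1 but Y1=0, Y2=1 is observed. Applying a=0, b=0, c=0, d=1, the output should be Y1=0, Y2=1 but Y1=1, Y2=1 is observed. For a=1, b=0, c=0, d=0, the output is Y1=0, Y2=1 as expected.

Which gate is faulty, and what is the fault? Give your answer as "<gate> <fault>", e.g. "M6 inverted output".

Fault-free values for test 1 (a=0, b=1, c=1, d=0): M1=0, M2=0, M3=0, M4=1, M5=1, M6=1, M7=1, giving Y1=1, Y2=1. Observed Y1=0, Y2=1.
Test 1: faults giving observed Y1=0, Y2=1 are {M1 stuck-at-1, M1 inverted output, M3 stuck-at-1, M3 inverted output, M4 stuck-at-0, M4 inverted output, M5 stuck-at-0, M5 inverted output}.
Test 2 (a=0, b=0, c=0, d=1): fault-free M1=0, M2=0, M3=1, M4=0, M5=0, M6=1, M7=1 → Y1=0, Y2=1; observed Y1=1, Y2=1. Eliminates M1 stuck-at-1, M1 inverted output, M3 stuck-at-1, M4 stuck-at-0, M5 stuck-at-0.
Test 3 (a=1, b=0, c=0, d=0): fault-free M1=1, M2=0, M3=0, M4=0, M5=0, M6=1, M7=1 → Y1=0, Y2=1; observed Y1=0, Y2=1. Eliminates M4 inverted output, M5 inverted output.
Only M3 inverted output is consistent with every test.

M3 inverted output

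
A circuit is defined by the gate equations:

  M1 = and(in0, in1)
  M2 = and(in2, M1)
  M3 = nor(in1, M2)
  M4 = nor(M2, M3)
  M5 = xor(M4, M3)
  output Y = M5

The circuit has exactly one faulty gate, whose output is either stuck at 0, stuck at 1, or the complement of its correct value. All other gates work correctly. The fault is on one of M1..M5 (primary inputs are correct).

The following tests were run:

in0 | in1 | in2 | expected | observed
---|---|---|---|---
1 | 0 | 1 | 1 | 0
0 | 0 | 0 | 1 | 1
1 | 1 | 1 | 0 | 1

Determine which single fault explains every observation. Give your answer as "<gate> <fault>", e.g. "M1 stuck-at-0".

Fault-free values for test 1 (in0=1, in1=0, in2=1): M1=0, M2=0, M3=1, M4=0, M5=1, giving Y=1. Observed 0.
Test 1: faults giving observed 0 are {M1 stuck-at-1, M1 inverted output, M2 stuck-at-1, M2 inverted output, M4 stuck-at-1, M4 inverted output, M5 stuck-at-0, M5 inverted output}.
Test 2 (in0=0, in1=0, in2=0): fault-free M1=0, M2=0, M3=1, M4=0, M5=1 → 1; observed 1. Eliminates M2 stuck-at-1, M2 inverted output, M4 stuck-at-1, M4 inverted output, M5 stuck-at-0, M5 inverted output.
Test 3 (in0=1, in1=1, in2=1): fault-free M1=1, M2=1, M3=0, M4=0, M5=0 → 0; observed 1. Eliminates M1 stuck-at-1.
Only M1 inverted output is consistent with every test.

M1 inverted output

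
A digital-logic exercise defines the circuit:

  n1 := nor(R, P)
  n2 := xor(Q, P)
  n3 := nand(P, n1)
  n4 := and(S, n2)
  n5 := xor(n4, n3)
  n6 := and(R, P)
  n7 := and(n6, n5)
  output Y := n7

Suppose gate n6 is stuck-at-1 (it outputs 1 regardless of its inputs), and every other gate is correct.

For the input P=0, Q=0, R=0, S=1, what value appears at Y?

1

Propagate with n6 forced: n1=1, n2=0, n3=1, n4=0, n5=1, n6=1 [stuck-at-1], n7=1.
So Y = 1. (Without the fault it would be 0.)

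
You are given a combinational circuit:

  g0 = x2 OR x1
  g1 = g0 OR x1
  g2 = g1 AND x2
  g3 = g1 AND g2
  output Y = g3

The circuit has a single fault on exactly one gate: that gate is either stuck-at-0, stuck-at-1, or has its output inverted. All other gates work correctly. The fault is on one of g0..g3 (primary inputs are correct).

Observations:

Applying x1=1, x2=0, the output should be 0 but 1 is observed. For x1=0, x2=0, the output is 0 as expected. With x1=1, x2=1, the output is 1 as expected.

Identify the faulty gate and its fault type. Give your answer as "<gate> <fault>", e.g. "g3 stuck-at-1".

Fault-free values for test 1 (x1=1, x2=0): g0=1, g1=1, g2=0, g3=0, giving Y=0. Observed 1.
Test 1: faults giving observed 1 are {g2 stuck-at-1, g2 inverted output, g3 stuck-at-1, g3 inverted output}.
Test 2 (x1=0, x2=0): fault-free g0=0, g1=0, g2=0, g3=0 → 0; observed 0. Eliminates g3 stuck-at-1, g3 inverted output.
Test 3 (x1=1, x2=1): fault-free g0=1, g1=1, g2=1, g3=1 → 1; observed 1. Eliminates g2 inverted output.
Only g2 stuck-at-1 is consistent with every test.

g2 stuck-at-1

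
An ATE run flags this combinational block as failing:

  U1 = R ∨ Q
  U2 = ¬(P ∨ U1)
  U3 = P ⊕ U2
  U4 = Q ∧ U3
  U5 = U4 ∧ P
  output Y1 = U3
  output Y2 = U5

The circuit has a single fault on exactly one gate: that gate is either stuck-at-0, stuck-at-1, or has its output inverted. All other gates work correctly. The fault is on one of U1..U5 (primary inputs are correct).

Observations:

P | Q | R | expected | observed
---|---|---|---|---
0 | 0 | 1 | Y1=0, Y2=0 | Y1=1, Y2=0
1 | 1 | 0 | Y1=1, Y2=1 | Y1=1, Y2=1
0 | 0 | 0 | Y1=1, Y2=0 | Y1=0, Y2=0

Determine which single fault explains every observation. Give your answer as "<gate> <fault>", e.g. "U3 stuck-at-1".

Fault-free values for test 1 (P=0, Q=0, R=1): U1=1, U2=0, U3=0, U4=0, U5=0, giving Y1=0, Y2=0. Observed Y1=1, Y2=0.
Test 1: faults giving observed Y1=1, Y2=0 are {U1 stuck-at-0, U1 inverted output, U2 stuck-at-1, U2 inverted output, U3 stuck-at-1, U3 inverted output}.
Test 2 (P=1, Q=1, R=0): fault-free U1=1, U2=0, U3=1, U4=1, U5=1 → Y1=1, Y2=1; observed Y1=1, Y2=1. Eliminates U2 stuck-at-1, U2 inverted output, U3 inverted output.
Test 3 (P=0, Q=0, R=0): fault-free U1=0, U2=1, U3=1, U4=0, U5=0 → Y1=1, Y2=0; observed Y1=0, Y2=0. Eliminates U1 stuck-at-0, U3 stuck-at-1.
Only U1 inverted output is consistent with every test.

U1 inverted output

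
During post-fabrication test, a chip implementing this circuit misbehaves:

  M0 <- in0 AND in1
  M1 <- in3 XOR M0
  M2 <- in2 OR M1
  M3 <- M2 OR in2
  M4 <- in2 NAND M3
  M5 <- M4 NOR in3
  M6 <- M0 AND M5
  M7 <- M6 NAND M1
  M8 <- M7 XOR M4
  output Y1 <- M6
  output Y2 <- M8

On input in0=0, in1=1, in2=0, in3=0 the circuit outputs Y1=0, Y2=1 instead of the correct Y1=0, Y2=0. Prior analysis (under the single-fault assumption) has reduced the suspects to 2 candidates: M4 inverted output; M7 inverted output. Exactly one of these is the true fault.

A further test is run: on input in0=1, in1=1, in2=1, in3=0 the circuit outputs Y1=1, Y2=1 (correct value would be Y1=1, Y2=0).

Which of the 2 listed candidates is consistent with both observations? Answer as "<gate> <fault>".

Evaluate each candidate on input in0=1, in1=1, in2=1, in3=0:
  M4 inverted output: M0=1, M1=1, M2=1, M3=1, M4=1 [inverted output], M5=0, M6=0, M7=1, M8=0 → Y1=0, Y2=0 — eliminated
  M7 inverted output: M0=1, M1=1, M2=1, M3=1, M4=0, M5=1, M6=1, M7=1 [inverted output], M8=1 → Y1=1, Y2=1 — matches
Only M7 inverted output reproduces the observed Y1=1, Y2=1.

M7 inverted output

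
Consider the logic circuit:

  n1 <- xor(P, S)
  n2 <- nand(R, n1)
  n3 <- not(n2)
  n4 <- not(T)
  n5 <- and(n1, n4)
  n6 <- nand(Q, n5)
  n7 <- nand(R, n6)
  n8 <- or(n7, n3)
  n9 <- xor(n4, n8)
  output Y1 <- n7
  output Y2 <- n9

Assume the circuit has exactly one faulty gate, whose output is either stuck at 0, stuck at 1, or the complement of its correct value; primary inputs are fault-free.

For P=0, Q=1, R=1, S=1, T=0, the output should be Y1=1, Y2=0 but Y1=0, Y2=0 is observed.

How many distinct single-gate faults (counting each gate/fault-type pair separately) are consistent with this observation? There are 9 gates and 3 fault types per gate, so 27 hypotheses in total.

Fault-free: n1=1, n2=0, n3=1, n4=1, n5=1, n6=0, n7=1, n8=1, n9=0 → Y1=1, Y2=0. Observed Y1=0, Y2=0.
  n1: none of the 3 fault types match ✗
  n2: none of the 3 fault types match ✗
  n3: none of the 3 fault types match ✗
  n4: none of the 3 fault types match ✗
  n5: stuck-at-0, inverted output ✓; others ✗
  n6: stuck-at-1, inverted output ✓; others ✗
  n7: stuck-at-0, inverted output ✓; others ✗
  n8: none of the 3 fault types match ✗
  n9: none of the 3 fault types match ✗
Consistent faults: {n5 stuck-at-0, n5 inverted output, n6 stuck-at-1, n6 inverted output, n7 stuck-at-0, n7 inverted output} — 6 in all.

6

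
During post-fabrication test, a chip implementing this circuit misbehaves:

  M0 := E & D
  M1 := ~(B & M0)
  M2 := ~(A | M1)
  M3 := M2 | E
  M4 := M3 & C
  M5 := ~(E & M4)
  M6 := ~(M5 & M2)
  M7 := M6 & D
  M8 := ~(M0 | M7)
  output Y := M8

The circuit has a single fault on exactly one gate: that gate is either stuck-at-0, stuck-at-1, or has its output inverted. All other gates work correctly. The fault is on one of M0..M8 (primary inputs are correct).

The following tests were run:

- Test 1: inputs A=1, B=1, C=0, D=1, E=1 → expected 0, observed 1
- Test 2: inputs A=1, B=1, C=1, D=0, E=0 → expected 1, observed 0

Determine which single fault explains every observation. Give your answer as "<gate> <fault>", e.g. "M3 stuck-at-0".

M8 inverted output

Fault-free values for test 1 (A=1, B=1, C=0, D=1, E=1): M0=1, M1=0, M2=0, M3=1, M4=0, M5=1, M6=1, M7=1, M8=0, giving Y=0. Observed 1.
Test 1: faults giving observed 1 are {M8 stuck-at-1, M8 inverted output}.
Test 2 (A=1, B=1, C=1, D=0, E=0): fault-free M0=0, M1=1, M2=0, M3=0, M4=0, M5=1, M6=1, M7=0, M8=1 → 1; observed 0. Eliminates M8 stuck-at-1.
Only M8 inverted output is consistent with every test.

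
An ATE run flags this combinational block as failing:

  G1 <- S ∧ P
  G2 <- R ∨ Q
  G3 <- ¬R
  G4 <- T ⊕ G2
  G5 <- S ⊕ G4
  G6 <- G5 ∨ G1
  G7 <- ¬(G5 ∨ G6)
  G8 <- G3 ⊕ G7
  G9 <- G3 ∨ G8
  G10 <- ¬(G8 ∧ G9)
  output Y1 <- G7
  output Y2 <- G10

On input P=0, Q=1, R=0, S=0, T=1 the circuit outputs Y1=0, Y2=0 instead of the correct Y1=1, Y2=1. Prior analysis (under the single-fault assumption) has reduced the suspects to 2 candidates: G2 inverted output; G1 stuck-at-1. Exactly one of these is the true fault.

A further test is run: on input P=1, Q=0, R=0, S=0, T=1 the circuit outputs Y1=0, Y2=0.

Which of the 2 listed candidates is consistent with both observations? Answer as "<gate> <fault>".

Evaluate each candidate on input P=1, Q=0, R=0, S=0, T=1:
  G2 inverted output: G1=0, G2=1 [inverted output], G3=1, G4=0, G5=0, G6=0, G7=1, G8=0, G9=1, G10=1 → Y1=1, Y2=1 — eliminated
  G1 stuck-at-1: G1=1 [stuck-at-1], G2=0, G3=1, G4=1, G5=1, G6=1, G7=0, G8=1, G9=1, G10=0 → Y1=0, Y2=0 — matches
Only G1 stuck-at-1 reproduces the observed Y1=0, Y2=0.

G1 stuck-at-1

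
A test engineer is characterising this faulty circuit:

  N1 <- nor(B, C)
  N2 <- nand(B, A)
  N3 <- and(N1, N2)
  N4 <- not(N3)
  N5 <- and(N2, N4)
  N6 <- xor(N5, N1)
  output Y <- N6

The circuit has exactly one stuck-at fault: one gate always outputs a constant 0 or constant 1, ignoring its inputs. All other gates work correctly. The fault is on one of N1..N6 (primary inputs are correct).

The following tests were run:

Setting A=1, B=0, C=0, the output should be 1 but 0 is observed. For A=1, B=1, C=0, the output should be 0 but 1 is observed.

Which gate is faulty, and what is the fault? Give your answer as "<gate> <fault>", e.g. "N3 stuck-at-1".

Fault-free values for test 1 (A=1, B=0, C=0): N1=1, N2=1, N3=1, N4=0, N5=0, N6=1, giving Y=1. Observed 0.
Test 1: faults giving observed 0 are {N3 stuck-at-0, N4 stuck-at-1, N5 stuck-at-1, N6 stuck-at-0}.
Test 2 (A=1, B=1, C=0): fault-free N1=0, N2=0, N3=0, N4=1, N5=0, N6=0 → 0; observed 1. Eliminates N3 stuck-at-0, N4 stuck-at-1, N6 stuck-at-0.
Only N5 stuck-at-1 is consistent with every test.

N5 stuck-at-1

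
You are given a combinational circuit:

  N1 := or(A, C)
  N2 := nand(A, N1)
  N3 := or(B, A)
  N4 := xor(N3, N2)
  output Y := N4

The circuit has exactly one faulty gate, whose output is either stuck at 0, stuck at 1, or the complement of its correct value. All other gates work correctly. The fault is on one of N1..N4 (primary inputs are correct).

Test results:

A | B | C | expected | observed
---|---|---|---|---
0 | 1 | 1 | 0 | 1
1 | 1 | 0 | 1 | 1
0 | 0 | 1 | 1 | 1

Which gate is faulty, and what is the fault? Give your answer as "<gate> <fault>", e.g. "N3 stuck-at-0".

N4 stuck-at-1

Fault-free values for test 1 (A=0, B=1, C=1): N1=1, N2=1, N3=1, N4=0, giving Y=0. Observed 1.
Test 1: faults giving observed 1 are {N2 stuck-at-0, N2 inverted output, N3 stuck-at-0, N3 inverted output, N4 stuck-at-1, N4 inverted output}.
Test 2 (A=1, B=1, C=0): fault-free N1=1, N2=0, N3=1, N4=1 → 1; observed 1. Eliminates N2 inverted output, N3 stuck-at-0, N3 inverted output, N4 inverted output.
Test 3 (A=0, B=0, C=1): fault-free N1=1, N2=1, N3=0, N4=1 → 1; observed 1. Eliminates N2 stuck-at-0.
Only N4 stuck-at-1 is consistent with every test.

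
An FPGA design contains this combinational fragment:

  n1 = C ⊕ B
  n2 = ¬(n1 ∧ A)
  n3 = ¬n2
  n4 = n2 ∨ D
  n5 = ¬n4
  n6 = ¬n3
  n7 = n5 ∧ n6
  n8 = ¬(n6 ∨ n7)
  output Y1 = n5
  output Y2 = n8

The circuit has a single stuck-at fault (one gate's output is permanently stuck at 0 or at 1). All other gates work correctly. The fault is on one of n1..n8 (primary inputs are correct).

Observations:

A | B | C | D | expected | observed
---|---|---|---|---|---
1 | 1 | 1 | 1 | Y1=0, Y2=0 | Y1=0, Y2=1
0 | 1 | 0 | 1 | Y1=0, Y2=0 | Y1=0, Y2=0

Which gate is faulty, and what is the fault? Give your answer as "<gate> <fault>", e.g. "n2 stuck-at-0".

Fault-free values for test 1 (A=1, B=1, C=1, D=1): n1=0, n2=1, n3=0, n4=1, n5=0, n6=1, n7=0, n8=0, giving Y1=0, Y2=0. Observed Y1=0, Y2=1.
Test 1: faults giving observed Y1=0, Y2=1 are {n1 stuck-at-1, n2 stuck-at-0, n3 stuck-at-1, n6 stuck-at-0, n8 stuck-at-1}.
Test 2 (A=0, B=1, C=0, D=1): fault-free n1=1, n2=1, n3=0, n4=1, n5=0, n6=1, n7=0, n8=0 → Y1=0, Y2=0; observed Y1=0, Y2=0. Eliminates n2 stuck-at-0, n3 stuck-at-1, n6 stuck-at-0, n8 stuck-at-1.
Only n1 stuck-at-1 is consistent with every test.

n1 stuck-at-1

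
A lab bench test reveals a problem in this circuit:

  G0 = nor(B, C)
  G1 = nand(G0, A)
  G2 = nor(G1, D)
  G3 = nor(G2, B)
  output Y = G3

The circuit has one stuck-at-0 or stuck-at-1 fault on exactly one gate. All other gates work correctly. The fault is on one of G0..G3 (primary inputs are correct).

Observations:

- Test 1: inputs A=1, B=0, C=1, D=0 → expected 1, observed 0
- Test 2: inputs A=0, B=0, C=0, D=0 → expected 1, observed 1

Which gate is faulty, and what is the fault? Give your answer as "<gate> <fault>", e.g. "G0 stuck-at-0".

G0 stuck-at-1

Fault-free values for test 1 (A=1, B=0, C=1, D=0): G0=0, G1=1, G2=0, G3=1, giving Y=1. Observed 0.
Test 1: faults giving observed 0 are {G0 stuck-at-1, G1 stuck-at-0, G2 stuck-at-1, G3 stuck-at-0}.
Test 2 (A=0, B=0, C=0, D=0): fault-free G0=1, G1=1, G2=0, G3=1 → 1; observed 1. Eliminates G1 stuck-at-0, G2 stuck-at-1, G3 stuck-at-0.
Only G0 stuck-at-1 is consistent with every test.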